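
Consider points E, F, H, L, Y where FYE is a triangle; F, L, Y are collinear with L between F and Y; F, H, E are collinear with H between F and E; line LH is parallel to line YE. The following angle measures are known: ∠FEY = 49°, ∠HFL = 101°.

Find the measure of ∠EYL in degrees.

∠EYL = 30°

1. ∠FHL = 49°  [LH∥YE, corresponding at H]
2. ∠FLH = 30°  [△FLH]
3. ∠HLY = 150°  [linear pair at L on FY]
4. ∠EYL = 30°  [LH∥YE, co-interior at Y–L]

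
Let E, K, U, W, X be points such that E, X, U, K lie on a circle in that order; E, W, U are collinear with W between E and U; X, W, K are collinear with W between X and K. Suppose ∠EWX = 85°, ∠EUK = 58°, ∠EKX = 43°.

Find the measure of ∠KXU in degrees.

∠KXU = 42°

1. ∠UWX = 95°  [linear pair at W on EU]
2. ∠EUX = 43°  [same arc EX]
3. ∠KXU = 42°  [△XWU]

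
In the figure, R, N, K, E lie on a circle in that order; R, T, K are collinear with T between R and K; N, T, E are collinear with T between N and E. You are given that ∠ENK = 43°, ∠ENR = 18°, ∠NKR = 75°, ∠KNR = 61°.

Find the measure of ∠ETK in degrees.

∠ETK = 118°

1. ∠ERK = 43°  [same arc KE]
2. ∠NER = 75°  [same arc RN]
3. ∠ETR = 62°  [△RTE]
4. ∠ETK = 118°  [linear pair at T on RK]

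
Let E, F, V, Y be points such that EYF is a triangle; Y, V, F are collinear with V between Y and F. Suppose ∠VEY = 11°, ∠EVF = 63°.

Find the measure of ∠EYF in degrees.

∠EYF = 52°

1. ∠EVY = 117°  [linear pair at V on YF]
2. ∠EYV = 52°  [△EYV]
3. ∠EYF = 52°  [V on ray YF]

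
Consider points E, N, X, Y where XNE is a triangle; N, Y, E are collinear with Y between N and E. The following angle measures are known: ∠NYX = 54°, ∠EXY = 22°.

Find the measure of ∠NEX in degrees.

∠NEX = 32°

1. ∠EYX = 126°  [linear pair at Y on NE]
2. ∠XEY = 32°  [△XYE]
3. ∠NEX = 32°  [Y on ray EN]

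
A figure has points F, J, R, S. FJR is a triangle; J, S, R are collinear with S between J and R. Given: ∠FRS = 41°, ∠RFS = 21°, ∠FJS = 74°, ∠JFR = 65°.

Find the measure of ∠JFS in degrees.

∠JFS = 44°

1. ∠FSR = 118°  [△FSR]
2. ∠FSJ = 62°  [linear pair at S on JR]
3. ∠JFS = 44°  [△FJS]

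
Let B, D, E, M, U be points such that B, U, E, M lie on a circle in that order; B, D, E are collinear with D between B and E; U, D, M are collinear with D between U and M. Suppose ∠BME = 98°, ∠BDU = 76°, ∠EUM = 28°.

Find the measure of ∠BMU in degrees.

∠BMU = 48°

1. ∠EDM = 76°  [vertical angles at D]
2. ∠EBM = 28°  [same arc EM]
3. ∠BDM = 104°  [linear pair at D on BE]
4. ∠BMU = 48°  [△BDM]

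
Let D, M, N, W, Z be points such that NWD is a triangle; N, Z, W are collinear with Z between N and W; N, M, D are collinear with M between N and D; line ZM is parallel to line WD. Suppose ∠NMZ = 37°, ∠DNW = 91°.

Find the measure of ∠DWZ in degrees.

1. ∠NDW = 37°  [ZM∥WD, corresponding at M]
2. ∠DWN = 52°  [△NWD]
3. ∠DWZ = 52°  [Z on ray WN]

∠DWZ = 52°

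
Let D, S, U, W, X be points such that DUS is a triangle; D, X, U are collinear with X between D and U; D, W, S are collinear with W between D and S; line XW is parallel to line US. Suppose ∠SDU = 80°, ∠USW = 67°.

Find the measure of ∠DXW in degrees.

∠DXW = 33°

1. ∠DSU = 67°  [W on ray SD]
2. ∠DUS = 33°  [△DUS]
3. ∠DXW = 33°  [XW∥US, corresponding at X]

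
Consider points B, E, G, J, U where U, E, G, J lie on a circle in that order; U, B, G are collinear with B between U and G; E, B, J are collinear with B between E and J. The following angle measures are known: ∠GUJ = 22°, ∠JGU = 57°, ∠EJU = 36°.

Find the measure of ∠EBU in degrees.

1. ∠GEJ = 22°  [same arc GJ]
2. ∠EGU = 36°  [same arc UE]
3. ∠EBG = 122°  [△EBG]
4. ∠EBU = 58°  [linear pair at B on UG]

∠EBU = 58°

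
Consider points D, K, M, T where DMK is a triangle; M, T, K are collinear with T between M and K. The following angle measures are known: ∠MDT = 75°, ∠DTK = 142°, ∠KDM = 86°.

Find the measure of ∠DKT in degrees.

∠DKT = 27°

1. ∠DTM = 38°  [linear pair at T on MK]
2. ∠DMT = 67°  [△DMT]
3. ∠DMK = 67°  [T on ray MK]
4. ∠DKM = 27°  [△DMK]
5. ∠DKT = 27°  [T on ray KM]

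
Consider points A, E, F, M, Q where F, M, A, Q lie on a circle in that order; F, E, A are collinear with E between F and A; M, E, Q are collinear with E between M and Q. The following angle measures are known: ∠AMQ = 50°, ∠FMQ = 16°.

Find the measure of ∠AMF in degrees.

∠AMF = 66°

1. ∠AFQ = 50°  [same arc AQ]
2. ∠FAQ = 16°  [same arc FQ]
3. ∠AQF = 114°  [△FAQ]
4. ∠AMF = 66°  [cyclic FMAQ, opposite ∠M+∠Q]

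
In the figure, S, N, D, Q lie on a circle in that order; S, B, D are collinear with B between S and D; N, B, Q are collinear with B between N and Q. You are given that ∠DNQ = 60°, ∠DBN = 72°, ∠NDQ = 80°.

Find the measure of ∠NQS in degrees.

∠NQS = 48°

1. ∠DSQ = 60°  [same arc DQ]
2. ∠QBS = 72°  [vertical angles at B]
3. ∠NQS = 48°  [△SBQ]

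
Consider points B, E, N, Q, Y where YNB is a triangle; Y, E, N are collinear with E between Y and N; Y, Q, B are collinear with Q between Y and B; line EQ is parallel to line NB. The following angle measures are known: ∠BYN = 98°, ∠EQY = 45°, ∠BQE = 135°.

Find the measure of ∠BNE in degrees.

∠BNE = 37°

1. ∠EYQ = 98°  [E on YN, Q on YB]
2. ∠QEY = 37°  [△YEQ]
3. ∠NEQ = 143°  [linear pair at E on YN]
4. ∠BNE = 37°  [EQ∥NB, co-interior at N–E]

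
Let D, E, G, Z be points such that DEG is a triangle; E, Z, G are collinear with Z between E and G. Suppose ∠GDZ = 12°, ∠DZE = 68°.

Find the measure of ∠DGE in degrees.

∠DGE = 56°

1. ∠DZG = 112°  [linear pair at Z on EG]
2. ∠DGZ = 56°  [△DZG]
3. ∠DGE = 56°  [Z on ray GE]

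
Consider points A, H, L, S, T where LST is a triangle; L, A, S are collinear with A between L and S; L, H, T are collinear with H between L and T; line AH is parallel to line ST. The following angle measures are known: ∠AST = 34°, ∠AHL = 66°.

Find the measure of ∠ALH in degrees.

∠ALH = 80°

1. ∠LST = 34°  [A on ray SL]
2. ∠LTS = 66°  [AH∥ST, corresponding at H]
3. ∠SLT = 80°  [△LST]
4. ∠ALH = 80°  [A on LS, H on LT]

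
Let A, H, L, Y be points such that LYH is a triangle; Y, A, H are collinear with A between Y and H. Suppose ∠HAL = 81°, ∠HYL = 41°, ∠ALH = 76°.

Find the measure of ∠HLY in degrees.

1. ∠AHL = 23°  [△LAH]
2. ∠LHY = 23°  [A on ray HY]
3. ∠HLY = 116°  [△LYH]

∠HLY = 116°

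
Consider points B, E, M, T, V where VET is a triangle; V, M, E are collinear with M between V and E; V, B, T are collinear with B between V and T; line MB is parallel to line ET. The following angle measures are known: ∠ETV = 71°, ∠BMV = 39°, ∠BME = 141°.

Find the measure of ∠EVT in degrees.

∠EVT = 70°

1. ∠MBV = 71°  [MB∥ET, corresponding at B]
2. ∠BVM = 70°  [△VMB]
3. ∠EVT = 70°  [M on VE, B on VT]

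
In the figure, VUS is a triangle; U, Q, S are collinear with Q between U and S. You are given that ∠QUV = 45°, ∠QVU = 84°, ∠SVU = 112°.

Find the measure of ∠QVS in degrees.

∠QVS = 28°

1. ∠UQV = 51°  [△VUQ]
2. ∠SUV = 45°  [Q on ray US]
3. ∠USV = 23°  [△VUS]
4. ∠SQV = 129°  [linear pair at Q on US]
5. ∠QSV = 23°  [Q on ray SU]
6. ∠QVS = 28°  [△VQS]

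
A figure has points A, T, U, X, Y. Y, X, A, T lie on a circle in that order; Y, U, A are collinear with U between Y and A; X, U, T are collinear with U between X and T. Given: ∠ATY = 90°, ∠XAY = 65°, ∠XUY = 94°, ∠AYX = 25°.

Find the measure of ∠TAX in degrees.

∠TAX = 126°

1. ∠AUX = 86°  [linear pair at U on YA]
2. ∠ATX = 25°  [same arc XA]
3. ∠AXT = 29°  [△XUA]
4. ∠TAX = 126°  [△XAT]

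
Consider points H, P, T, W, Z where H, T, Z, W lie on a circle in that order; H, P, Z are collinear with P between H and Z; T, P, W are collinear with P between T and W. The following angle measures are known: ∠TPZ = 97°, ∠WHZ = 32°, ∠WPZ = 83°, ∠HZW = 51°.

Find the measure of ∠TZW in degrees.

∠TZW = 102°

1. ∠WTZ = 32°  [same arc ZW]
2. ∠TWZ = 46°  [△ZPW]
3. ∠TZW = 102°  [△TZW]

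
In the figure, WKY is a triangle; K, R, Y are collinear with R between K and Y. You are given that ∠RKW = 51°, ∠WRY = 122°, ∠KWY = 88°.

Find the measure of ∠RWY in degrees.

1. ∠WKY = 51°  [R on ray KY]
2. ∠KYW = 41°  [△WKY]
3. ∠RYW = 41°  [R on ray YK]
4. ∠RWY = 17°  [△WRY]

∠RWY = 17°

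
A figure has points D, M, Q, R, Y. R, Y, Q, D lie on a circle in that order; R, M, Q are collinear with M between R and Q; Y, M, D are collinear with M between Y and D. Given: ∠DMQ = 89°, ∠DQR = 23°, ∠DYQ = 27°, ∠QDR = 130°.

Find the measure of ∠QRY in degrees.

∠QRY = 68°

1. ∠RMY = 89°  [vertical angles at M]
2. ∠DYR = 23°  [same arc RD]
3. ∠QRY = 68°  [△RMY]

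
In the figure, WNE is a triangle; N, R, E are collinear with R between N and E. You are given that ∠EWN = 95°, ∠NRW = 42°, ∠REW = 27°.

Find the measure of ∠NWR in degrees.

1. ∠NEW = 27°  [R on ray EN]
2. ∠ENW = 58°  [△WNE]
3. ∠RNW = 58°  [R on ray NE]
4. ∠NWR = 80°  [△WNR]

∠NWR = 80°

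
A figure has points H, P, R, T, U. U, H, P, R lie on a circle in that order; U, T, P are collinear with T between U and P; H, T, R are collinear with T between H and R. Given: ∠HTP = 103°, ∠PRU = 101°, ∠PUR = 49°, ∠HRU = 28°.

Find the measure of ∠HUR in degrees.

1. ∠RPU = 30°  [△UPR]
2. ∠RHU = 30°  [same arc UR]
3. ∠HUR = 122°  [△UHR]

∠HUR = 122°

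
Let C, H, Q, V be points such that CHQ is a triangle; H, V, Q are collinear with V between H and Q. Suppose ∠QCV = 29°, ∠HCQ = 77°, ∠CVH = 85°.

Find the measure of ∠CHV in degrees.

1. ∠CVQ = 95°  [linear pair at V on HQ]
2. ∠CQV = 56°  [△CVQ]
3. ∠CQH = 56°  [V on ray QH]
4. ∠CHQ = 47°  [△CHQ]
5. ∠CHV = 47°  [V on ray HQ]

∠CHV = 47°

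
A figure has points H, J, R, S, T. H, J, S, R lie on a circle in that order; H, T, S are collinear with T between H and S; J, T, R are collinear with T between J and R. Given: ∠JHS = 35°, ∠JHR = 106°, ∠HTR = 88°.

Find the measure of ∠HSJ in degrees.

∠HSJ = 21°

1. ∠JRS = 35°  [same arc JS]
2. ∠JSR = 74°  [cyclic HJSR, opposite ∠H+∠S]
3. ∠JTS = 88°  [vertical angles at T]
4. ∠RJS = 71°  [△JSR]
5. ∠HSJ = 21°  [△JTS]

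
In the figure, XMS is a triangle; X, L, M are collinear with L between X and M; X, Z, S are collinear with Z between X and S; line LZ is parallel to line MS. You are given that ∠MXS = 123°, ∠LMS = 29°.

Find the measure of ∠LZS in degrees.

1. ∠SMX = 29°  [L on ray MX]
2. ∠MSX = 28°  [△XMS]
3. ∠LZX = 28°  [LZ∥MS, corresponding at Z]
4. ∠LZS = 152°  [linear pair at Z on XS]

∠LZS = 152°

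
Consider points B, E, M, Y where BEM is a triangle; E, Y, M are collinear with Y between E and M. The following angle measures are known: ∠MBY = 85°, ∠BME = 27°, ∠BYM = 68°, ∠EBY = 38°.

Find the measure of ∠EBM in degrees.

1. ∠BYE = 112°  [linear pair at Y on EM]
2. ∠BEY = 30°  [△BEY]
3. ∠BEM = 30°  [Y on ray EM]
4. ∠EBM = 123°  [△BEM]

∠EBM = 123°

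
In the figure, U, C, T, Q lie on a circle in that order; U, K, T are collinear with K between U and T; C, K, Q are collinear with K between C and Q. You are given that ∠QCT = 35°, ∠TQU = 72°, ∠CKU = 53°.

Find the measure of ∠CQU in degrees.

∠CQU = 18°

1. ∠QUT = 35°  [same arc TQ]
2. ∠QKT = 53°  [vertical angles at K]
3. ∠QKU = 127°  [linear pair at K on UT]
4. ∠CQU = 18°  [△UKQ]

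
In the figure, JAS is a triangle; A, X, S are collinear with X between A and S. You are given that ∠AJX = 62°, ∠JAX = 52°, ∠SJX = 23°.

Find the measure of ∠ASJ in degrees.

∠ASJ = 43°

1. ∠AXJ = 66°  [△JAX]
2. ∠JXS = 114°  [linear pair at X on AS]
3. ∠JSX = 43°  [△JXS]
4. ∠ASJ = 43°  [X on ray SA]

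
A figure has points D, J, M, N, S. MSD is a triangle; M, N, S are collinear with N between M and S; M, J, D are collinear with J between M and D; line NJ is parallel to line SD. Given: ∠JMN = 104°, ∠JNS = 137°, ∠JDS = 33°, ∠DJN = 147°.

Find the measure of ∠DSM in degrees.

∠DSM = 43°

1. ∠DMS = 104°  [N on MS, J on MD]
2. ∠MDS = 33°  [J on ray DM]
3. ∠DSM = 43°  [△MSD]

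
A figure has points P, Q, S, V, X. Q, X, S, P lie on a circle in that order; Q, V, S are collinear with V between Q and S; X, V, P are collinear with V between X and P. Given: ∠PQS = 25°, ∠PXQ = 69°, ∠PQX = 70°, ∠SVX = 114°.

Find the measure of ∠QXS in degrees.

1. ∠PXS = 25°  [same arc SP]
2. ∠QVX = 66°  [linear pair at V on QS]
3. ∠QSX = 41°  [△XVS]
4. ∠SQX = 45°  [△QVX]
5. ∠QXS = 94°  [△QXS]

∠QXS = 94°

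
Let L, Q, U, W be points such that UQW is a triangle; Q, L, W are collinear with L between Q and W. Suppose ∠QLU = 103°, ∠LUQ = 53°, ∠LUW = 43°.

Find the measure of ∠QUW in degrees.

1. ∠LQU = 24°  [△UQL]
2. ∠ULW = 77°  [linear pair at L on QW]
3. ∠LWU = 60°  [△ULW]
4. ∠UQW = 24°  [L on ray QW]
5. ∠QWU = 60°  [L on ray WQ]
6. ∠QUW = 96°  [△UQW]

∠QUW = 96°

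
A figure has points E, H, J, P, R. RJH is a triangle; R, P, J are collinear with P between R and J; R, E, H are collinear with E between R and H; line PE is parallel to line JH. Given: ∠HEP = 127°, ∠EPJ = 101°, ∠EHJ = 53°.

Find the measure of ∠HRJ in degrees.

1. ∠EPR = 79°  [linear pair at P on RJ]
2. ∠JHR = 53°  [E on ray HR]
3. ∠HJR = 79°  [PE∥JH, corresponding at P]
4. ∠HRJ = 48°  [△RJH]

∠HRJ = 48°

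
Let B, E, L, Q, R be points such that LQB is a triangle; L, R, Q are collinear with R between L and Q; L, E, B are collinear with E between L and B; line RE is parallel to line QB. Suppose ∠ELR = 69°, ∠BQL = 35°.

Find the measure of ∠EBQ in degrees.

∠EBQ = 76°

1. ∠BLQ = 69°  [R on LQ, E on LB]
2. ∠LBQ = 76°  [△LQB]
3. ∠EBQ = 76°  [E on ray BL]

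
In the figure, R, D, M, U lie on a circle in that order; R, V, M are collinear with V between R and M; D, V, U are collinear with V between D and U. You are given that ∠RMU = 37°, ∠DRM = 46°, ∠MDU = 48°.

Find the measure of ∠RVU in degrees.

1. ∠DUM = 46°  [same arc DM]
2. ∠MVU = 97°  [△MVU]
3. ∠RVU = 83°  [linear pair at V on RM]

∠RVU = 83°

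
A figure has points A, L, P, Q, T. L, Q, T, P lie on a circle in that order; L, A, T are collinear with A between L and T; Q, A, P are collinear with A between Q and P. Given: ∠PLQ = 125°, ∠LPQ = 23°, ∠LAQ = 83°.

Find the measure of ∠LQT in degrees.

∠LQT = 92°

1. ∠LQP = 32°  [△LQP]
2. ∠LTQ = 23°  [same arc LQ]
3. ∠QLT = 65°  [△LAQ]
4. ∠LQT = 92°  [△LQT]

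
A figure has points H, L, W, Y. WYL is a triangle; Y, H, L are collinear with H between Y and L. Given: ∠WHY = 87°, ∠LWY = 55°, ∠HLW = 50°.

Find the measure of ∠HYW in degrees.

1. ∠WLY = 50°  [H on ray LY]
2. ∠LYW = 75°  [△WYL]
3. ∠HYW = 75°  [H on ray YL]

∠HYW = 75°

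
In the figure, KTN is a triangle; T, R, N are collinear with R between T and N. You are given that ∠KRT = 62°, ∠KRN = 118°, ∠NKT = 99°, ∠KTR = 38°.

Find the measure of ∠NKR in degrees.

1. ∠KTN = 38°  [R on ray TN]
2. ∠KNT = 43°  [△KTN]
3. ∠KNR = 43°  [R on ray NT]
4. ∠NKR = 19°  [△KRN]

∠NKR = 19°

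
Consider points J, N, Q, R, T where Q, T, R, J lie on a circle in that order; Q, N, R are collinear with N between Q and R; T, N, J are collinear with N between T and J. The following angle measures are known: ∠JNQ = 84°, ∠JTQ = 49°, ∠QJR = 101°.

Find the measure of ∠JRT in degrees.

1. ∠JNR = 96°  [linear pair at N on QR]
2. ∠JRQ = 49°  [same arc QJ]
3. ∠JQR = 30°  [△QRJ]
4. ∠RJT = 35°  [△RNJ]
5. ∠JTR = 30°  [same arc RJ]
6. ∠JRT = 115°  [△TRJ]

∠JRT = 115°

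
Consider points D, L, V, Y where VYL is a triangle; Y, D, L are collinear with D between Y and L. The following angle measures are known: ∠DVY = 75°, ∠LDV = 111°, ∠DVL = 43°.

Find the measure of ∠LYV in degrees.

1. ∠VDY = 69°  [linear pair at D on YL]
2. ∠DYV = 36°  [△VYD]
3. ∠LYV = 36°  [D on ray YL]

∠LYV = 36°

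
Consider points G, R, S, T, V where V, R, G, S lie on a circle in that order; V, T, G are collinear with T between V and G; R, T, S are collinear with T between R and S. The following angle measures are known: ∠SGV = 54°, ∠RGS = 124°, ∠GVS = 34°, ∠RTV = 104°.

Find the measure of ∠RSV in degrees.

∠RSV = 70°

1. ∠SRV = 54°  [same arc VS]
2. ∠RVS = 56°  [cyclic VRGS, opposite ∠V+∠G]
3. ∠RSV = 70°  [△VRS]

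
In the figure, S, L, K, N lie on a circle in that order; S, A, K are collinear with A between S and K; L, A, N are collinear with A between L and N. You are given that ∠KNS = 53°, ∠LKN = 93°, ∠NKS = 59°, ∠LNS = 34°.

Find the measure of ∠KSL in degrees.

1. ∠KLS = 127°  [cyclic SLKN, opposite ∠L+∠N]
2. ∠LKS = 34°  [same arc SL]
3. ∠KSL = 19°  [△SLK]

∠KSL = 19°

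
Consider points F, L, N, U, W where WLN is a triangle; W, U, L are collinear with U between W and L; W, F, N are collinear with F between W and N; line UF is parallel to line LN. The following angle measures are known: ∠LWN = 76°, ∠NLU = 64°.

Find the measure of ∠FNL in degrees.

∠FNL = 40°

1. ∠NLW = 64°  [U on ray LW]
2. ∠LNW = 40°  [△WLN]
3. ∠FNL = 40°  [F on ray NW]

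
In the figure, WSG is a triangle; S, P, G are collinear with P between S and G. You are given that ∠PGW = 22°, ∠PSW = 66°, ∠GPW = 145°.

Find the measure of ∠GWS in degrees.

∠GWS = 92°

1. ∠SGW = 22°  [P on ray GS]
2. ∠GSW = 66°  [P on ray SG]
3. ∠GWS = 92°  [△WSG]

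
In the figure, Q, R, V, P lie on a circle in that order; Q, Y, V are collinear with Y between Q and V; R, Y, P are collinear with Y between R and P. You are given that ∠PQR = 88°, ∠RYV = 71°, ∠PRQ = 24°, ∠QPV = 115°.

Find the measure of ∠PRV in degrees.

∠PRV = 41°

1. ∠PVQ = 24°  [same arc QP]
2. ∠PQV = 41°  [△QVP]
3. ∠PRV = 41°  [same arc VP]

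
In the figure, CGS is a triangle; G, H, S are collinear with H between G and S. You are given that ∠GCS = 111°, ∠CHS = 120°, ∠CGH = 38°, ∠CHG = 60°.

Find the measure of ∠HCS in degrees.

1. ∠CGS = 38°  [H on ray GS]
2. ∠CSG = 31°  [△CGS]
3. ∠CSH = 31°  [H on ray SG]
4. ∠HCS = 29°  [△CHS]

∠HCS = 29°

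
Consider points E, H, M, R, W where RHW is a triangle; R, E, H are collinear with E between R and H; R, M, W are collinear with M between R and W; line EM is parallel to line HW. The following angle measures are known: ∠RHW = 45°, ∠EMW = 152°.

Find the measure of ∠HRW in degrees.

1. ∠MER = 45°  [EM∥HW, corresponding at E]
2. ∠EMR = 28°  [linear pair at M on RW]
3. ∠ERM = 107°  [△REM]
4. ∠HRW = 107°  [E on RH, M on RW]

∠HRW = 107°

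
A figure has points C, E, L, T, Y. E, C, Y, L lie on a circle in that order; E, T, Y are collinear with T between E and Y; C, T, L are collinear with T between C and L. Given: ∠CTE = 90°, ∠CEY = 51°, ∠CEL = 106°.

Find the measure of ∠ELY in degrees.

1. ∠LTY = 90°  [vertical angles at T]
2. ∠ECL = 39°  [△ETC]
3. ∠CLY = 51°  [same arc CY]
4. ∠CLE = 35°  [△ECL]
5. ∠ETL = 90°  [linear pair at T on EY]
6. ∠EYL = 39°  [△YTL]
7. ∠LEY = 55°  [△ETL]
8. ∠ELY = 86°  [△EYL]

∠ELY = 86°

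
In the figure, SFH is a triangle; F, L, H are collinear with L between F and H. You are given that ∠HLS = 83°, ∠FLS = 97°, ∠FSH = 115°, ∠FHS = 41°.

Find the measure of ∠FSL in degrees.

1. ∠HFS = 24°  [△SFH]
2. ∠LFS = 24°  [L on ray FH]
3. ∠FSL = 59°  [△SFL]

∠FSL = 59°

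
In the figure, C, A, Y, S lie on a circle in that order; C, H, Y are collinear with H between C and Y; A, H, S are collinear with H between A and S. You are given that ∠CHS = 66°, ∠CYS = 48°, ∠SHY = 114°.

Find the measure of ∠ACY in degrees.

∠ACY = 18°

1. ∠CAS = 48°  [same arc CS]
2. ∠AHC = 114°  [vertical angles at H]
3. ∠ACY = 18°  [△CHA]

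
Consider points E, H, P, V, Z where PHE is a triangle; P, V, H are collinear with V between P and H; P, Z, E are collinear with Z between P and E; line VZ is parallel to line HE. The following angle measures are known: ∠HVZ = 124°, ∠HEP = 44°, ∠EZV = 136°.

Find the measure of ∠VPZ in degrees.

∠VPZ = 80°

1. ∠PVZ = 56°  [linear pair at V on PH]
2. ∠PZV = 44°  [VZ∥HE, corresponding at Z]
3. ∠VPZ = 80°  [△PVZ]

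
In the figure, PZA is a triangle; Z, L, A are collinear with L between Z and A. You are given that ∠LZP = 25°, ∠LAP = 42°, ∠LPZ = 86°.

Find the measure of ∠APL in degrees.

1. ∠PLZ = 69°  [△PZL]
2. ∠ALP = 111°  [linear pair at L on ZA]
3. ∠APL = 27°  [△PLA]

∠APL = 27°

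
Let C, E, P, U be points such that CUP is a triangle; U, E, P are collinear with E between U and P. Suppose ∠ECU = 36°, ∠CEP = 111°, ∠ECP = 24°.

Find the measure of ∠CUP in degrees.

∠CUP = 75°

1. ∠CEU = 69°  [linear pair at E on UP]
2. ∠CUE = 75°  [△CUE]
3. ∠CUP = 75°  [E on ray UP]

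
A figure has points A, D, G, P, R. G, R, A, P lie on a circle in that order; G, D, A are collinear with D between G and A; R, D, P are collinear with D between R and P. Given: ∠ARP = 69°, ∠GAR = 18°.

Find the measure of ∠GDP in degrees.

∠GDP = 93°

1. ∠AGP = 69°  [same arc AP]
2. ∠GPR = 18°  [same arc GR]
3. ∠GDP = 93°  [△GDP]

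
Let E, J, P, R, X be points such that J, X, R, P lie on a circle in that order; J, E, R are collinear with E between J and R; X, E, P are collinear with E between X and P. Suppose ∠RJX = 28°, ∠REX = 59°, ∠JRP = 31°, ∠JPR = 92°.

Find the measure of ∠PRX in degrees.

∠PRX = 95°

1. ∠JEP = 59°  [vertical angles at E]
2. ∠JXP = 31°  [same arc JP]
3. ∠PJR = 57°  [△JRP]
4. ∠JPX = 64°  [△JEP]
5. ∠PJX = 85°  [△JXP]
6. ∠PRX = 95°  [cyclic JXRP, opposite ∠J+∠R]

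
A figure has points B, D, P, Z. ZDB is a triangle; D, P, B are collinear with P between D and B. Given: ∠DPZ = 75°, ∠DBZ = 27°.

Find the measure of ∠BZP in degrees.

∠BZP = 48°

1. ∠BPZ = 105°  [linear pair at P on DB]
2. ∠PBZ = 27°  [P on ray BD]
3. ∠BZP = 48°  [△ZPB]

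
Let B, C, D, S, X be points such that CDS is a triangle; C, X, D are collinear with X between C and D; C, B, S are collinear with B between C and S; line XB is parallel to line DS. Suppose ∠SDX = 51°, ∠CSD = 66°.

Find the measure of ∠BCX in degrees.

1. ∠CDS = 51°  [X on ray DC]
2. ∠DCS = 63°  [△CDS]
3. ∠BCX = 63°  [X on CD, B on CS]

∠BCX = 63°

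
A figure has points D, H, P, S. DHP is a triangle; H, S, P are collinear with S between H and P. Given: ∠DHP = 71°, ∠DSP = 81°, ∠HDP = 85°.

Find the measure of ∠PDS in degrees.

∠PDS = 75°

1. ∠DPH = 24°  [△DHP]
2. ∠DPS = 24°  [S on ray PH]
3. ∠PDS = 75°  [△DSP]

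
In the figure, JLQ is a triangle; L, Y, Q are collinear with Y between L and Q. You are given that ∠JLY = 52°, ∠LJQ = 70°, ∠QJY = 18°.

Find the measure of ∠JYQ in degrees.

1. ∠JLQ = 52°  [Y on ray LQ]
2. ∠JQL = 58°  [△JLQ]
3. ∠JQY = 58°  [Y on ray QL]
4. ∠JYQ = 104°  [△JYQ]

∠JYQ = 104°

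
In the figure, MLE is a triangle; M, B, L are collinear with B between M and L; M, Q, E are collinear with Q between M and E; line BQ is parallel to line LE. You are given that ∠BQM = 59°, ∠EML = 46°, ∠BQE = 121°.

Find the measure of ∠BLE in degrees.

∠BLE = 75°

1. ∠LEM = 59°  [BQ∥LE, corresponding at Q]
2. ∠ELM = 75°  [△MLE]
3. ∠BLE = 75°  [B on ray LM]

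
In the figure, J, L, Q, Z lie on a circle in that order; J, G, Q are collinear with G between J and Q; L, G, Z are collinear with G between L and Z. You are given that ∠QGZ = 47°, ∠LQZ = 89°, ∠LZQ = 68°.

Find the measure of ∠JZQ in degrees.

∠JZQ = 92°

1. ∠JQZ = 65°  [△QGZ]
2. ∠QLZ = 23°  [△LQZ]
3. ∠QJZ = 23°  [same arc QZ]
4. ∠JZQ = 92°  [△JQZ]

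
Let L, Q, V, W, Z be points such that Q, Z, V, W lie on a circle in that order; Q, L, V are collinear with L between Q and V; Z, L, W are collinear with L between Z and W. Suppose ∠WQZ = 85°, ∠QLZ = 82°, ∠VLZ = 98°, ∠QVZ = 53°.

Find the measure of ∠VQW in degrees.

∠VQW = 29°

1. ∠QLW = 98°  [vertical angles at L]
2. ∠QWZ = 53°  [same arc QZ]
3. ∠VQW = 29°  [△QLW]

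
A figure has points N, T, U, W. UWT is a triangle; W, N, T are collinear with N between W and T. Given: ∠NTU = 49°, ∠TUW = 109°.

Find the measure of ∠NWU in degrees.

1. ∠UTW = 49°  [N on ray TW]
2. ∠TWU = 22°  [△UWT]
3. ∠NWU = 22°  [N on ray WT]

∠NWU = 22°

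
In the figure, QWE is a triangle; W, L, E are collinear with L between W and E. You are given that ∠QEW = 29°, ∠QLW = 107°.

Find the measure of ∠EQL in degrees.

∠EQL = 78°

1. ∠LEQ = 29°  [L on ray EW]
2. ∠ELQ = 73°  [linear pair at L on WE]
3. ∠EQL = 78°  [△QLE]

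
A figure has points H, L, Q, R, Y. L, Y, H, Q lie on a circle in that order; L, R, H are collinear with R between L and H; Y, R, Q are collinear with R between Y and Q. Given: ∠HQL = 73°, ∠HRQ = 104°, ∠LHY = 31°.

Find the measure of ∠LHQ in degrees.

∠LHQ = 34°

1. ∠HYL = 107°  [cyclic LYHQ, opposite ∠Y+∠Q]
2. ∠LRY = 104°  [vertical angles at R]
3. ∠HLY = 42°  [△LYH]
4. ∠LYQ = 34°  [△LRY]
5. ∠LHQ = 34°  [same arc LQ]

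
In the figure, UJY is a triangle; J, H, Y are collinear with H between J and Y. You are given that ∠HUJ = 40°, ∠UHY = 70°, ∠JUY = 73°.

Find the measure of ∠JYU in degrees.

∠JYU = 77°

1. ∠JHU = 110°  [linear pair at H on JY]
2. ∠HJU = 30°  [△UJH]
3. ∠UJY = 30°  [H on ray JY]
4. ∠JYU = 77°  [△UJY]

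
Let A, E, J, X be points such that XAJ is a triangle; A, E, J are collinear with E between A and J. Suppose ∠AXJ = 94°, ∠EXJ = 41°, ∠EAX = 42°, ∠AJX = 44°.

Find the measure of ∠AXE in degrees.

1. ∠EJX = 44°  [E on ray JA]
2. ∠JEX = 95°  [△XEJ]
3. ∠AEX = 85°  [linear pair at E on AJ]
4. ∠AXE = 53°  [△XAE]

∠AXE = 53°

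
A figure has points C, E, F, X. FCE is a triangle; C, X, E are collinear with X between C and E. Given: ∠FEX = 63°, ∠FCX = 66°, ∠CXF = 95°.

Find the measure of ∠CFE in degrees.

∠CFE = 51°

1. ∠CEF = 63°  [X on ray EC]
2. ∠ECF = 66°  [X on ray CE]
3. ∠CFE = 51°  [△FCE]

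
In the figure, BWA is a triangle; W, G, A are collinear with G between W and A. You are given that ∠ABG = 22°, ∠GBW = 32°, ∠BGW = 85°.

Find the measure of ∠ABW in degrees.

∠ABW = 54°

1. ∠BWG = 63°  [△BWG]
2. ∠AGB = 95°  [linear pair at G on WA]
3. ∠AWB = 63°  [G on ray WA]
4. ∠BAG = 63°  [△BGA]
5. ∠BAW = 63°  [G on ray AW]
6. ∠ABW = 54°  [△BWA]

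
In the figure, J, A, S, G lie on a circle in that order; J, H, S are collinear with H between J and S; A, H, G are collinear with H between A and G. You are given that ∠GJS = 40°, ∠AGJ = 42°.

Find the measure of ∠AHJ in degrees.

∠AHJ = 82°

1. ∠GAS = 40°  [same arc SG]
2. ∠ASJ = 42°  [same arc JA]
3. ∠AHS = 98°  [△AHS]
4. ∠AHJ = 82°  [linear pair at H on JS]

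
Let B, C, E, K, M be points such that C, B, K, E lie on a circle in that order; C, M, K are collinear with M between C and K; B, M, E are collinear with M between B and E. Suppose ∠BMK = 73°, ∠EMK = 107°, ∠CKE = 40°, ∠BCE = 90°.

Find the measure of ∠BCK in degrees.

1. ∠BMC = 107°  [linear pair at M on CK]
2. ∠CBE = 40°  [same arc CE]
3. ∠BCK = 33°  [△CMB]

∠BCK = 33°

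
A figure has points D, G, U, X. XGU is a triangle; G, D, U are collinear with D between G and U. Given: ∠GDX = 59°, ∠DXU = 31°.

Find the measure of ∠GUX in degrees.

∠GUX = 28°

1. ∠UDX = 121°  [linear pair at D on GU]
2. ∠DUX = 28°  [△XDU]
3. ∠GUX = 28°  [D on ray UG]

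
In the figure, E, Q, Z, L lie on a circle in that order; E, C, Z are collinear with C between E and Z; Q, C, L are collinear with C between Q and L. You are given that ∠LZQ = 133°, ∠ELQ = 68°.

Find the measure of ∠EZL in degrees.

∠EZL = 65°

1. ∠LEQ = 47°  [cyclic EQZL, opposite ∠E+∠Z]
2. ∠EQL = 65°  [△EQL]
3. ∠EZL = 65°  [same arc EL]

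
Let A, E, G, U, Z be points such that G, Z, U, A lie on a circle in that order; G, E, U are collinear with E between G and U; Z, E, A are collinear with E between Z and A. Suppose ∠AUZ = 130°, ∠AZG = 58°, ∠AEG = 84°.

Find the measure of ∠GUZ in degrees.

∠GUZ = 72°

1. ∠AGZ = 50°  [cyclic GZUA, opposite ∠G+∠U]
2. ∠GAZ = 72°  [△GZA]
3. ∠GUZ = 72°  [same arc GZ]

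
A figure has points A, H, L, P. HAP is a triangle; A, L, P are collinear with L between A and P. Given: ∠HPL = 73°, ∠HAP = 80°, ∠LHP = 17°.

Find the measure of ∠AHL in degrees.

1. ∠HLP = 90°  [△HLP]
2. ∠HAL = 80°  [L on ray AP]
3. ∠ALH = 90°  [linear pair at L on AP]
4. ∠AHL = 10°  [△HAL]

∠AHL = 10°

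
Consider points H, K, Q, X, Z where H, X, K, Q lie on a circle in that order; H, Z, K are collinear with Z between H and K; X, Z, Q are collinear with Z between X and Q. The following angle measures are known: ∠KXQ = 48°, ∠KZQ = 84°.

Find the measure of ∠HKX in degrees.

1. ∠KHQ = 48°  [same arc KQ]
2. ∠HZQ = 96°  [linear pair at Z on HK]
3. ∠HQX = 36°  [△HZQ]
4. ∠HKX = 36°  [same arc HX]

∠HKX = 36°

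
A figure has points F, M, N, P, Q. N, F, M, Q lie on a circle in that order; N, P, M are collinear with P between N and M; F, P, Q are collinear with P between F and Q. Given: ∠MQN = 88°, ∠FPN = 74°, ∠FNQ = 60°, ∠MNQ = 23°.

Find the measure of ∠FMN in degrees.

1. ∠FPM = 106°  [linear pair at P on NM]
2. ∠MFQ = 23°  [same arc MQ]
3. ∠FMN = 51°  [△FPM]

∠FMN = 51°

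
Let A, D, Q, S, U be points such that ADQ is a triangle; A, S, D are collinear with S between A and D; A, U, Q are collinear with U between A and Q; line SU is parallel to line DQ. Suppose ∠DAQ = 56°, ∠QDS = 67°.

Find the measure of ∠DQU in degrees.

∠DQU = 57°

1. ∠ADQ = 67°  [S on ray DA]
2. ∠AQD = 57°  [△ADQ]
3. ∠DQU = 57°  [U on ray QA]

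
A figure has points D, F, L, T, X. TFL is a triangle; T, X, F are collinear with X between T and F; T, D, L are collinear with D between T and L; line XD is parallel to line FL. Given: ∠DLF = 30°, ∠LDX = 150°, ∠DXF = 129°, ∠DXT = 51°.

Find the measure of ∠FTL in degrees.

∠FTL = 99°

1. ∠FLT = 30°  [D on ray LT]
2. ∠LFT = 51°  [XD∥FL, corresponding at X]
3. ∠FTL = 99°  [△TFL]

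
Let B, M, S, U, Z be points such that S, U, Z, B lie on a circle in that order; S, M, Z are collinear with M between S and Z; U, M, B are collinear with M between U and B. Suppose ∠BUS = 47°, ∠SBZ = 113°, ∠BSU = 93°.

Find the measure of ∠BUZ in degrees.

1. ∠BZS = 47°  [same arc SB]
2. ∠BSZ = 20°  [△SZB]
3. ∠BUZ = 20°  [same arc ZB]

∠BUZ = 20°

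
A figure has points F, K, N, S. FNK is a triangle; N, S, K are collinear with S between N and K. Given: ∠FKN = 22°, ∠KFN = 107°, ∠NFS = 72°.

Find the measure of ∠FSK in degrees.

∠FSK = 123°

1. ∠FNK = 51°  [△FNK]
2. ∠FNS = 51°  [S on ray NK]
3. ∠FSN = 57°  [△FNS]
4. ∠FSK = 123°  [linear pair at S on NK]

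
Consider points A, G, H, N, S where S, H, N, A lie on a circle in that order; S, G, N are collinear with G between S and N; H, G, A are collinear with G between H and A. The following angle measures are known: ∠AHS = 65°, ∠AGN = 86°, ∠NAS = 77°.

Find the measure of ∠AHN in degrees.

∠AHN = 38°

1. ∠ANS = 65°  [same arc SA]
2. ∠ASN = 38°  [△SNA]
3. ∠AHN = 38°  [same arc NA]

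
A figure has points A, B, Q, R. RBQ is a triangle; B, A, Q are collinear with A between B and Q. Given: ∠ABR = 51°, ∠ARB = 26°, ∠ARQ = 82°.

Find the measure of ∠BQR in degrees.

∠BQR = 21°

1. ∠BAR = 103°  [△RBA]
2. ∠QAR = 77°  [linear pair at A on BQ]
3. ∠AQR = 21°  [△RAQ]
4. ∠BQR = 21°  [A on ray QB]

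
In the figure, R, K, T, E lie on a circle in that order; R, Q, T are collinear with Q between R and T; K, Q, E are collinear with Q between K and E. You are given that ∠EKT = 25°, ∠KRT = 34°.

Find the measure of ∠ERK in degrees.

1. ∠KET = 34°  [same arc KT]
2. ∠ETK = 121°  [△KTE]
3. ∠ERK = 59°  [cyclic RKTE, opposite ∠R+∠T]

∠ERK = 59°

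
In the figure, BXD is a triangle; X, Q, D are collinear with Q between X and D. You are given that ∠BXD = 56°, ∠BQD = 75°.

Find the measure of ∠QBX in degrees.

1. ∠BXQ = 56°  [Q on ray XD]
2. ∠BQX = 105°  [linear pair at Q on XD]
3. ∠QBX = 19°  [△BXQ]

∠QBX = 19°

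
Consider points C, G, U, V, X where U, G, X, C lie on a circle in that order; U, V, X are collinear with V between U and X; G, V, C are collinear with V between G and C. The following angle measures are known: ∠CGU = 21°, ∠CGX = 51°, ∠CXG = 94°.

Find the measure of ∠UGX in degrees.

∠UGX = 72°

1. ∠CXU = 21°  [same arc UC]
2. ∠CUX = 51°  [same arc XC]
3. ∠UCX = 108°  [△UXC]
4. ∠UGX = 72°  [cyclic UGXC, opposite ∠G+∠C]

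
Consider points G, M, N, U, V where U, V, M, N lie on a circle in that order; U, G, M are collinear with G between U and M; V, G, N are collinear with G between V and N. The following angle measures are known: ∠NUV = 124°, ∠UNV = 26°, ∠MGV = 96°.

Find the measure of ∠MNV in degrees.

1. ∠NMV = 56°  [cyclic UVMN, opposite ∠U+∠M]
2. ∠UMV = 26°  [same arc UV]
3. ∠MVN = 58°  [△VGM]
4. ∠MNV = 66°  [△VMN]

∠MNV = 66°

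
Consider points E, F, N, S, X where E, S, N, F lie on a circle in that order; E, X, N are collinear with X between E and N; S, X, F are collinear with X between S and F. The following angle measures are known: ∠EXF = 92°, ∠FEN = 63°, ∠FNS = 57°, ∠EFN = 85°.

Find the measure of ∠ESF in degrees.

∠ESF = 32°

1. ∠EFS = 25°  [△EXF]
2. ∠FES = 123°  [cyclic ESNF, opposite ∠E+∠N]
3. ∠ESF = 32°  [△ESF]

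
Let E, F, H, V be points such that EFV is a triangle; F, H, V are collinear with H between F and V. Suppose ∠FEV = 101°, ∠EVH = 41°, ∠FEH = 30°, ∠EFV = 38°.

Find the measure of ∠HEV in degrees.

∠HEV = 71°

1. ∠EFH = 38°  [H on ray FV]
2. ∠EHF = 112°  [△EFH]
3. ∠EHV = 68°  [linear pair at H on FV]
4. ∠HEV = 71°  [△EHV]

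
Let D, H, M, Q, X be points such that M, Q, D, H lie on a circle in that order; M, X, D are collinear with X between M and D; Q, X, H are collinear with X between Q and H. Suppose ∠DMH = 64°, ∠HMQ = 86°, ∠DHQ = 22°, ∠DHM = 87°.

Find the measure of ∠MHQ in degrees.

∠MHQ = 65°

1. ∠HDM = 29°  [△MDH]
2. ∠HQM = 29°  [same arc MH]
3. ∠MHQ = 65°  [△MQH]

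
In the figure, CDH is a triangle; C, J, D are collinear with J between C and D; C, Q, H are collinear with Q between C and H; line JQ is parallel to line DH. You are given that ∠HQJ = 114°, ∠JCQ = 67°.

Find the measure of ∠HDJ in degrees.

∠HDJ = 47°

1. ∠CQJ = 66°  [linear pair at Q on CH]
2. ∠CJQ = 47°  [△CJQ]
3. ∠DJQ = 133°  [linear pair at J on CD]
4. ∠HDJ = 47°  [JQ∥DH, co-interior at D–J]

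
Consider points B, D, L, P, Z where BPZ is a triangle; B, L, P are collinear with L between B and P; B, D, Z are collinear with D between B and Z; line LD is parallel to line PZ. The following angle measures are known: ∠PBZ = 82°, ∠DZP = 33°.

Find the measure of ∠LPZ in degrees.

1. ∠BZP = 33°  [D on ray ZB]
2. ∠BPZ = 65°  [△BPZ]
3. ∠LPZ = 65°  [L on ray PB]

∠LPZ = 65°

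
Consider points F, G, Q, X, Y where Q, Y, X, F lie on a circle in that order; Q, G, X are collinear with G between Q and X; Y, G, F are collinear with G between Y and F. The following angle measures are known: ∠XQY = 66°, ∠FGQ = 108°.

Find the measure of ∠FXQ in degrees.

1. ∠XFY = 66°  [same arc YX]
2. ∠FGX = 72°  [linear pair at G on QX]
3. ∠FXQ = 42°  [△XGF]

∠FXQ = 42°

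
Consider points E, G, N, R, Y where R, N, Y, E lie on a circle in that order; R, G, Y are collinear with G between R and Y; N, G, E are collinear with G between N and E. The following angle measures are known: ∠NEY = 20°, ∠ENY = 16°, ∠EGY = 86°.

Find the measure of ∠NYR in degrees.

1. ∠ERY = 16°  [same arc YE]
2. ∠EGR = 94°  [linear pair at G on RY]
3. ∠NER = 70°  [△RGE]
4. ∠NYR = 70°  [same arc RN]

∠NYR = 70°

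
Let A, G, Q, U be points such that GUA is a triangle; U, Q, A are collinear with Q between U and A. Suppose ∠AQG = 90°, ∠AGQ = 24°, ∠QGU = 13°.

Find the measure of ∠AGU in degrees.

1. ∠GAQ = 66°  [△GQA]
2. ∠GQU = 90°  [linear pair at Q on UA]
3. ∠GUQ = 77°  [△GUQ]
4. ∠GAU = 66°  [Q on ray AU]
5. ∠AUG = 77°  [Q on ray UA]
6. ∠AGU = 37°  [△GUA]

∠AGU = 37°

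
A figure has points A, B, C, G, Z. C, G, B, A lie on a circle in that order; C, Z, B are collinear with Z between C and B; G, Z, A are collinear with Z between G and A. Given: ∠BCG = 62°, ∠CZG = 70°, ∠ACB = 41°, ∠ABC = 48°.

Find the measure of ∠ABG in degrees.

1. ∠BAG = 62°  [same arc GB]
2. ∠AGB = 41°  [same arc BA]
3. ∠ABG = 77°  [△GBA]

∠ABG = 77°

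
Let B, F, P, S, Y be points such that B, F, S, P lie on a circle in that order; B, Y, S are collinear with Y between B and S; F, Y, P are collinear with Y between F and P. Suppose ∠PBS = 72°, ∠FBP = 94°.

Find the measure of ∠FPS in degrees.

∠FPS = 22°

1. ∠PFS = 72°  [same arc SP]
2. ∠FSP = 86°  [cyclic BFSP, opposite ∠B+∠S]
3. ∠FPS = 22°  [△FSP]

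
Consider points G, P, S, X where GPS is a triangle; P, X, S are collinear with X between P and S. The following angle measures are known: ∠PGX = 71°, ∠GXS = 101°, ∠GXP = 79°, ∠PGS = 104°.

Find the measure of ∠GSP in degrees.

∠GSP = 46°

1. ∠GPX = 30°  [△GPX]
2. ∠GPS = 30°  [X on ray PS]
3. ∠GSP = 46°  [△GPS]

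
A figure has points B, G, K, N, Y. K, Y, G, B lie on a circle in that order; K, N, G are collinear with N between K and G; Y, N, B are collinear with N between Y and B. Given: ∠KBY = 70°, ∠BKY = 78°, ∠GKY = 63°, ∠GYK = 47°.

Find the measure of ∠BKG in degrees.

∠BKG = 15°

1. ∠BYK = 32°  [△KYB]
2. ∠GBK = 133°  [cyclic KYGB, opposite ∠Y+∠B]
3. ∠BGK = 32°  [same arc KB]
4. ∠BKG = 15°  [△KGB]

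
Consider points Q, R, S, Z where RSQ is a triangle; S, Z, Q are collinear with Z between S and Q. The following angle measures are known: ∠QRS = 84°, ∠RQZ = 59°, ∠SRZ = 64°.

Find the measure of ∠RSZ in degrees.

∠RSZ = 37°

1. ∠RQS = 59°  [Z on ray QS]
2. ∠QSR = 37°  [△RSQ]
3. ∠RSZ = 37°  [Z on ray SQ]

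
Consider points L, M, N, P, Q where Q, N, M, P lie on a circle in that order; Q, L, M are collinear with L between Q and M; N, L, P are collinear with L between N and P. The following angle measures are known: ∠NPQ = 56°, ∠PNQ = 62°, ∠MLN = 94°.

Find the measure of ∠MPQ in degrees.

∠MPQ = 88°

1. ∠PMQ = 62°  [same arc QP]
2. ∠PLQ = 94°  [vertical angles at L]
3. ∠MQP = 30°  [△QLP]
4. ∠MPQ = 88°  [△QMP]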